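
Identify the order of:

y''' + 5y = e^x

The order is 3 (highest derivative is of order 3).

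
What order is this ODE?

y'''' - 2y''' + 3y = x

The order is 4 (highest derivative is of order 4).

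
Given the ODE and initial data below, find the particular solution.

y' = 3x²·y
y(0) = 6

General solution: y = Ce^(x³)
Applying IC y(0) = 6:
Particular solution: y = 6e^(x³)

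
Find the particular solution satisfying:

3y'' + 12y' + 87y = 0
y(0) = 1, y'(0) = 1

General solution: y = e^(-2x)(C₁cos(5x) + C₂sin(5x))
Complex roots r = -2 ± 5i
Applying ICs: C₁ = 1, C₂ = 3/5
Particular solution: y = e^(-2x)(cos(5x) + (3/5)sin(5x))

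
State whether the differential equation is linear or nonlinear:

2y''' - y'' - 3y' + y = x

Linear (y and its derivatives appear to the first power only, no products of y terms)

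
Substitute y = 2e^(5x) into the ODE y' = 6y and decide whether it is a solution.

Verification:
y = 2e^(5x)
y' = 10e^(5x)
But 6y = 12e^(5x)
y' ≠ 6y — the derivative does not match

No, it is not a solution.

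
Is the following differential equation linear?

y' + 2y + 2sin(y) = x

No. Nonlinear (sin(y) is nonlinear in y)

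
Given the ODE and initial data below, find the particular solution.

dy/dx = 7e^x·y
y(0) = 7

General solution: y = Ce^(7e^x)
Applying IC y(0) = 7:
Particular solution: y = 7e^(7(e^x - 1))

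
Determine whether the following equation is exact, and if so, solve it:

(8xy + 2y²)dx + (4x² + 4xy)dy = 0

Verify exactness: ∂M/∂y = ∂N/∂x ✓
Find F(x,y) such that ∂F/∂x = M, ∂F/∂y = N
Solution: 4x²y + 2xy² = C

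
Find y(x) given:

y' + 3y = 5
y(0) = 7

General solution: y = 5/3 + Ce^(-3x)
Applying y(0) = 7: C = 7 - 5/3 = 16/3
Particular solution: y = 5/3 + (16/3)e^(-3x)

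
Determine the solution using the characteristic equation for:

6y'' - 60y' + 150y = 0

Characteristic equation: 6r² - 60r + 150 = 0
Divide by 6: r² - 10r + 25 = 0
Factored: (r - 5)² = 0
Repeated root: r = 5
General solution: y = (C₁ + C₂x)e^(5x)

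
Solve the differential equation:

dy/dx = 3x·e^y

Separating variables and integrating:
-e^(-y) = 3x²/2 + C

General solution: y = -ln(C - 3x²/2)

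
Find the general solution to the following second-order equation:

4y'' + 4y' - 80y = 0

Characteristic equation: 4r² + 4r - 80 = 0
Divide by 4: r² + r - 20 = 0
Roots: r = 4, -5 (distinct real)
General solution: y = C₁e^(4x) + C₂e^(-5x)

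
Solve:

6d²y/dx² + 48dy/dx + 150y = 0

Characteristic equation: 6r² + 48r + 150 = 0
Divide by 6: r² + 8r + 25 = 0
Roots: r = -4 ± 3i (complex conjugates)
General solution: y = e^(-4x)(C₁cos(3x) + C₂sin(3x))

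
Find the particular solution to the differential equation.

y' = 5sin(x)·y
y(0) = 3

General solution: y = Ce^(-5cos(x))
Applying IC y(0) = 3:
Particular solution: y = 3e^(5(1-cos(x)))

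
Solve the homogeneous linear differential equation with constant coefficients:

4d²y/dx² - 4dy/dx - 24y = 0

Characteristic equation: 4r² - 4r - 24 = 0
Divide by 4: r² - r - 6 = 0
Roots: r = 3, -2 (distinct real)
General solution: y = C₁e^(3x) + C₂e^(-2x)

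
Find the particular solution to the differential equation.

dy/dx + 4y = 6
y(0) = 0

General solution: y = 3/2 + Ce^(-4x)
Applying y(0) = 0: C = 0 - 3/2 = -3/2
Particular solution: y = 3/2 - (3/2)e^(-4x)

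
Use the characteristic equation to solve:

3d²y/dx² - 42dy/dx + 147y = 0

Characteristic equation: 3r² - 42r + 147 = 0
Divide by 3: r² - 14r + 49 = 0
Factored: (r - 7)² = 0
Repeated root: r = 7
General solution: y = (C₁ + C₂x)e^(7x)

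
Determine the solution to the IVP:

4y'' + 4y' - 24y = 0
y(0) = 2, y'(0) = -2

General solution: y = C₁e^(2x) + C₂e^(-3x)
Applying ICs: C₁ = 4/5, C₂ = 6/5
Particular solution: y = (4/5)e^(2x) + (6/5)e^(-3x)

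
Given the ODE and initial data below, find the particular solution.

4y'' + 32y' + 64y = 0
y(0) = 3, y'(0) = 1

General solution: y = (C₁ + C₂x)e^(-4x)
Repeated root r = -4
Applying ICs: C₁ = 3, C₂ = 13
Particular solution: y = (3 + 13x)e^(-4x)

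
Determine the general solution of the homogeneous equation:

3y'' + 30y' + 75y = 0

Characteristic equation: 3r² + 30r + 75 = 0
Divide by 3: r² + 10r + 25 = 0
Factored: (r + 5)² = 0
Repeated root: r = -5
General solution: y = (C₁ + C₂x)e^(-5x)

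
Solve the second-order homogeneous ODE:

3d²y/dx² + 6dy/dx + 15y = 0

Characteristic equation: 3r² + 6r + 15 = 0
Divide by 3: r² + 2r + 5 = 0
Roots: r = -1 ± 2i (complex conjugates)
General solution: y = e^(-x)(C₁cos(2x) + C₂sin(2x))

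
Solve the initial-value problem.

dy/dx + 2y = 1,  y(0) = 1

General solution: y = 1/2 + Ce^(-2x)
Applying y(0) = 1: C = 1 - 1/2 = 1/2
Particular solution: y = 1/2 + (1/2)e^(-2x)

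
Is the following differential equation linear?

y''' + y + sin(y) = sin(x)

No. Nonlinear (sin(y) is nonlinear in y)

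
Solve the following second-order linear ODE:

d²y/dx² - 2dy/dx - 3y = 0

Characteristic equation: r² - 2r - 3 = 0
Roots: r = 3, -1 (distinct real)
General solution: y = C₁e^(3x) + C₂e^(-x)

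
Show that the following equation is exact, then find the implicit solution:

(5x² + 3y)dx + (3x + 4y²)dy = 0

Verify exactness: ∂M/∂y = ∂N/∂x ✓
Find F(x,y) such that ∂F/∂x = M, ∂F/∂y = N
Solution: 5x³/3 + 3xy + 4y³/3 = C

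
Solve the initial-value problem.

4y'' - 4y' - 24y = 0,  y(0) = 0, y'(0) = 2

General solution: y = C₁e^(3x) + C₂e^(-2x)
Applying ICs: C₁ = 2/5, C₂ = -2/5
Particular solution: y = (2/5)e^(3x) - (2/5)e^(-2x)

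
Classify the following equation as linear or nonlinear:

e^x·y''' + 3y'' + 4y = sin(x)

Linear (y and its derivatives appear to the first power only, no products of y terms)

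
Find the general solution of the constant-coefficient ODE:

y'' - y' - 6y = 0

Characteristic equation: r² - r - 6 = 0
Roots: r = 3, -2 (distinct real)
General solution: y = C₁e^(3x) + C₂e^(-2x)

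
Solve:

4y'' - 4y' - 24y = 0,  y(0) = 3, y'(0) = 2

General solution: y = C₁e^(3x) + C₂e^(-2x)
Applying ICs: C₁ = 8/5, C₂ = 7/5
Particular solution: y = (8/5)e^(3x) + (7/5)e^(-2x)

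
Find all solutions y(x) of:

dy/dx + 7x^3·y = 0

Using integrating factor method:

General solution: y = Ce^(-7x^4/4)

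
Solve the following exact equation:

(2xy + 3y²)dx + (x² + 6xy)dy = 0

Verify exactness: ∂M/∂y = ∂N/∂x ✓
Find F(x,y) such that ∂F/∂x = M, ∂F/∂y = N
Solution: x²y + 3xy² = C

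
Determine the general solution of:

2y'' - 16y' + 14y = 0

Characteristic equation: 2r² - 16r + 14 = 0
Divide by 2: r² - 8r + 7 = 0
Roots: r = 1, 7 (distinct real)
General solution: y = C₁e^x + C₂e^(7x)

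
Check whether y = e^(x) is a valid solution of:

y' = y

Verification:
y = e^(x)
y' = e^(x)
y = e^(x)
y' = y ✓

Yes, it is a solution.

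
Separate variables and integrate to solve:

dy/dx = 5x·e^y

Separating variables and integrating:
-e^(-y) = 5x²/2 + C

General solution: y = -ln(C - 5x²/2)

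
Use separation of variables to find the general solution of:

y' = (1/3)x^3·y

Separating variables and integrating:
ln|y| = x^4/12 + C

General solution: y = Ce^(x^4/12)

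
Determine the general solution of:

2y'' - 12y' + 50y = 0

Characteristic equation: 2r² - 12r + 50 = 0
Divide by 2: r² - 6r + 25 = 0
Roots: r = 3 ± 4i (complex conjugates)
General solution: y = e^(3x)(C₁cos(4x) + C₂sin(4x))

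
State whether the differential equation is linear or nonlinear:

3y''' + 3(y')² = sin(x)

Nonlinear ((y')² term)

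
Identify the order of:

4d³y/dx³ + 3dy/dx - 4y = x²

The order is 3 (highest derivative is of order 3).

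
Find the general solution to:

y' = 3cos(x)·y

Separating variables and integrating:
ln|y| = 3sin(x) + C

General solution: y = Ce^(3sin(x))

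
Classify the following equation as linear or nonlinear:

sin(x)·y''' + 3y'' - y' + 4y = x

Linear (y and its derivatives appear to the first power only, no products of y terms)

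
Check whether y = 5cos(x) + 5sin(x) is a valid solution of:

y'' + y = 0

Verification:
y'' = -5cos(x) - 5sin(x)
y'' + y = 0 ✓

Yes, it is a solution.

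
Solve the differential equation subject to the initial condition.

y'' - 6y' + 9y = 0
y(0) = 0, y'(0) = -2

General solution: y = (C₁ + C₂x)e^(3x)
Repeated root r = 3
Applying ICs: C₁ = 0, C₂ = -2
Particular solution: y = -2xe^(3x)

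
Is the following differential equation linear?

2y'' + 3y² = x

No. Nonlinear (y² term)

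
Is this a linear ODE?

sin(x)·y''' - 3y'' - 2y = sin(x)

Yes. Linear (y and its derivatives appear to the first power only, no products of y terms)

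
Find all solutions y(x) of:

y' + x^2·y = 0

Using integrating factor method:

General solution: y = Ce^(-x^3/3)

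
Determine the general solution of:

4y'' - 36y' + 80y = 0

Characteristic equation: 4r² - 36r + 80 = 0
Divide by 4: r² - 9r + 20 = 0
Roots: r = 5, 4 (distinct real)
General solution: y = C₁e^(5x) + C₂e^(4x)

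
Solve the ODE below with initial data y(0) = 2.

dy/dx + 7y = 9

General solution: y = 9/7 + Ce^(-7x)
Applying y(0) = 2: C = 2 - 9/7 = 5/7
Particular solution: y = 9/7 + (5/7)e^(-7x)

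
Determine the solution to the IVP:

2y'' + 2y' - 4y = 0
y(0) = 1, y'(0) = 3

General solution: y = C₁e^x + C₂e^(-2x)
Applying ICs: C₁ = 5/3, C₂ = -2/3
Particular solution: y = (5/3)e^x - (2/3)e^(-2x)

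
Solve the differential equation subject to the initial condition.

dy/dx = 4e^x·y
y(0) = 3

General solution: y = Ce^(4e^x)
Applying IC y(0) = 3:
Particular solution: y = 3e^(4(e^x - 1))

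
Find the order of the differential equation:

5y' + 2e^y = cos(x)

The order is 1 (highest derivative is of order 1).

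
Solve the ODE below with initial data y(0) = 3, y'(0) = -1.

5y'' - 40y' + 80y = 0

General solution: y = (C₁ + C₂x)e^(4x)
Repeated root r = 4
Applying ICs: C₁ = 3, C₂ = -13
Particular solution: y = (3 - 13x)e^(4x)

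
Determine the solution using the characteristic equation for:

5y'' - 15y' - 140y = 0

Characteristic equation: 5r² - 15r - 140 = 0
Divide by 5: r² - 3r - 28 = 0
Roots: r = 7, -4 (distinct real)
General solution: y = C₁e^(7x) + C₂e^(-4x)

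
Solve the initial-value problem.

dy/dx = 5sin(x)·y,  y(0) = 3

General solution: y = Ce^(-5cos(x))
Applying IC y(0) = 3:
Particular solution: y = 3e^(5(1-cos(x)))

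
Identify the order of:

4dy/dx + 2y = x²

The order is 1 (highest derivative is of order 1).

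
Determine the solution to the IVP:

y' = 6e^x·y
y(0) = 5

General solution: y = Ce^(6e^x)
Applying IC y(0) = 5:
Particular solution: y = 5e^(6(e^x - 1))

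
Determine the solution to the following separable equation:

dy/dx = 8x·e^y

Separating variables and integrating:
-e^(-y) = 4x² + C

General solution: y = -ln(C - 4x²)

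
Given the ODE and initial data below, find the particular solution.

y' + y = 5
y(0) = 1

General solution: y = 5 + Ce^(-x)
Applying y(0) = 1: C = 1 - 5 = -4
Particular solution: y = 5 - 4e^(-x)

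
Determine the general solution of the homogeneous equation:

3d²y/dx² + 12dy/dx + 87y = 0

Characteristic equation: 3r² + 12r + 87 = 0
Divide by 3: r² + 4r + 29 = 0
Roots: r = -2 ± 5i (complex conjugates)
General solution: y = e^(-2x)(C₁cos(5x) + C₂sin(5x))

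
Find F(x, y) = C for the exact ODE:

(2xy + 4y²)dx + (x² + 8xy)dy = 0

Verify exactness: ∂M/∂y = ∂N/∂x ✓
Find F(x,y) such that ∂F/∂x = M, ∂F/∂y = N
Solution: x²y + 4xy² = C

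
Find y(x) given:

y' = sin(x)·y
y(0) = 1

General solution: y = Ce^(-cos(x))
Applying IC y(0) = 1:
Particular solution: y = e^(1-cos(x))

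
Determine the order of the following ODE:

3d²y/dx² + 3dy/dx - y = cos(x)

The order is 2 (highest derivative is of order 2).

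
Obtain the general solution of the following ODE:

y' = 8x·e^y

Separating variables and integrating:
-e^(-y) = 4x² + C

General solution: y = -ln(C - 4x²)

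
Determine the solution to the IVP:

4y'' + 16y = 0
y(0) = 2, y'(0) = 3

General solution: y = C₁cos(2x) + C₂sin(2x)
Complex roots r = ±2i
Applying ICs: C₁ = 2, C₂ = 3/2
Particular solution: y = 2cos(2x) + (3/2)sin(2x)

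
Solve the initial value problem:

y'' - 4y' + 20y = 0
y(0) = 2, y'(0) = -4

General solution: y = e^(2x)(C₁cos(4x) + C₂sin(4x))
Complex roots r = 2 ± 4i
Applying ICs: C₁ = 2, C₂ = -2
Particular solution: y = e^(2x)(2cos(4x) - 2sin(4x))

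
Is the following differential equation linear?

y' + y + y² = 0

No. Nonlinear (y² term)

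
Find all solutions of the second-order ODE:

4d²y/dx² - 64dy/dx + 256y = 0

Characteristic equation: 4r² - 64r + 256 = 0
Divide by 4: r² - 16r + 64 = 0
Factored: (r - 8)² = 0
Repeated root: r = 8
General solution: y = (C₁ + C₂x)e^(8x)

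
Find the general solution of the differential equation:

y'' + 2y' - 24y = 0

Characteristic equation: r² + 2r - 24 = 0
Roots: r = 4, -6 (distinct real)
General solution: y = C₁e^(4x) + C₂e^(-6x)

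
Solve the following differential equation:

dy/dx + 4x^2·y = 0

Using integrating factor method:

General solution: y = Ce^(-4x^3/3)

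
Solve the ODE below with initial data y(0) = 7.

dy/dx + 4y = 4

General solution: y = 1 + Ce^(-4x)
Applying y(0) = 7: C = 7 - 1 = 6
Particular solution: y = 1 + 6e^(-4x)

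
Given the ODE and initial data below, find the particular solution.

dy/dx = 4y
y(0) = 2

General solution: y = Ce^(4x)
Applying IC y(0) = 2:
Particular solution: y = 2e^(4x)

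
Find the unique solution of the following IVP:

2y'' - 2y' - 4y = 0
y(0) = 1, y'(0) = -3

General solution: y = C₁e^(2x) + C₂e^(-x)
Applying ICs: C₁ = -2/3, C₂ = 5/3
Particular solution: y = -(2/3)e^(2x) + (5/3)e^(-x)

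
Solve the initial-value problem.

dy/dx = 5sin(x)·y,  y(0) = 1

General solution: y = Ce^(-5cos(x))
Applying IC y(0) = 1:
Particular solution: y = e^(5(1-cos(x)))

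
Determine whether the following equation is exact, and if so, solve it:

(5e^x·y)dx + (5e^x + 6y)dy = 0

Verify exactness: ∂M/∂y = ∂N/∂x ✓
Find F(x,y) such that ∂F/∂x = M, ∂F/∂y = N
Solution: 5e^x·y + 3y² = C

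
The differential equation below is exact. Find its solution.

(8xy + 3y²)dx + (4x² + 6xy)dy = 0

Verify exactness: ∂M/∂y = ∂N/∂x ✓
Find F(x,y) such that ∂F/∂x = M, ∂F/∂y = N
Solution: 4x²y + 3xy² = C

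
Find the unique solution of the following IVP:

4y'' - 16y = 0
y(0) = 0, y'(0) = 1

General solution: y = C₁e^(2x) + C₂e^(-2x)
Applying ICs: C₁ = 1/4, C₂ = -1/4
Particular solution: y = (1/4)e^(2x) - (1/4)e^(-2x)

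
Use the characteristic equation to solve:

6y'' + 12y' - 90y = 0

Characteristic equation: 6r² + 12r - 90 = 0
Divide by 6: r² + 2r - 15 = 0
Roots: r = 3, -5 (distinct real)
General solution: y = C₁e^(3x) + C₂e^(-5x)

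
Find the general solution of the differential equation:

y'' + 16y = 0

Characteristic equation: r² + 16 = 0
Roots: r = ±4i (complex conjugates)
General solution: y = C₁cos(4x) + C₂sin(4x)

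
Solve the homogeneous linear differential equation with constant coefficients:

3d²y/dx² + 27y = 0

Characteristic equation: 3r² + 27 = 0
Divide by 3: r² + 9 = 0
Roots: r = ±3i (complex conjugates)
General solution: y = C₁cos(3x) + C₂sin(3x)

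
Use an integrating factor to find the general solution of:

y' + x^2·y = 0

Using integrating factor method:

General solution: y = Ce^(-x^3/3)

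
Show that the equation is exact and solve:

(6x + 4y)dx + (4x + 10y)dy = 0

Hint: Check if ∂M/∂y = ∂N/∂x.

Verify exactness: ∂M/∂y = ∂N/∂x ✓
Find F(x,y) such that ∂F/∂x = M, ∂F/∂y = N
Solution: 3x² + 4xy + 5y² = C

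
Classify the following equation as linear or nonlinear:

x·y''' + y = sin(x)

Linear (y and its derivatives appear to the first power only, no products of y terms)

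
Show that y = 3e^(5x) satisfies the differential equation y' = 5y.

Verification:
y = 3e^(5x)
y' = 15e^(5x)
5y = 15e^(5x)
y' = 5y ✓

Yes, it is a solution.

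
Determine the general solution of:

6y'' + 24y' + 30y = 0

Characteristic equation: 6r² + 24r + 30 = 0
Divide by 6: r² + 4r + 5 = 0
Roots: r = -2 ± i (complex conjugates)
General solution: y = e^(-2x)(C₁cos(x) + C₂sin(x))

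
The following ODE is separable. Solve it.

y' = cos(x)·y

Separating variables and integrating:
ln|y| = sin(x) + C

General solution: y = Ce^(sin(x))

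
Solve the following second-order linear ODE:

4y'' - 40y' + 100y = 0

Characteristic equation: 4r² - 40r + 100 = 0
Divide by 4: r² - 10r + 25 = 0
Factored: (r - 5)² = 0
Repeated root: r = 5
General solution: y = (C₁ + C₂x)e^(5x)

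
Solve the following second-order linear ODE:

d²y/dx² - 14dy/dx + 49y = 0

Characteristic equation: r² - 14r + 49 = 0
Factored: (r - 7)² = 0
Repeated root: r = 7
General solution: y = (C₁ + C₂x)e^(7x)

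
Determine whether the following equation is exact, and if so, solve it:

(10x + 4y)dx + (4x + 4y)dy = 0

Verify exactness: ∂M/∂y = ∂N/∂x ✓
Find F(x,y) such that ∂F/∂x = M, ∂F/∂y = N
Solution: 5x² + 4xy + 2y² = C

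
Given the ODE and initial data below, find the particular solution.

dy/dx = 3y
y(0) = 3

General solution: y = Ce^(3x)
Applying IC y(0) = 3:
Particular solution: y = 3e^(3x)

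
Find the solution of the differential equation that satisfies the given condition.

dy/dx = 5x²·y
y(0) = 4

General solution: y = Ce^(5x³/3)
Applying IC y(0) = 4:
Particular solution: y = 4e^(5x³/3)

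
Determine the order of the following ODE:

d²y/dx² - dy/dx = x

The order is 2 (highest derivative is of order 2).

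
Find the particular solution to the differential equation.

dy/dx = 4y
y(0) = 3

General solution: y = Ce^(4x)
Applying IC y(0) = 3:
Particular solution: y = 3e^(4x)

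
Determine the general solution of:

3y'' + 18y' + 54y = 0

Characteristic equation: 3r² + 18r + 54 = 0
Divide by 3: r² + 6r + 18 = 0
Roots: r = -3 ± 3i (complex conjugates)
General solution: y = e^(-3x)(C₁cos(3x) + C₂sin(3x))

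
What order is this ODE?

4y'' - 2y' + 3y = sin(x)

The order is 2 (highest derivative is of order 2).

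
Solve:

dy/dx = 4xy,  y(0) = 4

General solution: y = Ce^(2x²)
Applying IC y(0) = 4:
Particular solution: y = 4e^(2x²)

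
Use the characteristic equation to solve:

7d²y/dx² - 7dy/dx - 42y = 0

Characteristic equation: 7r² - 7r - 42 = 0
Divide by 7: r² - r - 6 = 0
Roots: r = 3, -2 (distinct real)
General solution: y = C₁e^(3x) + C₂e^(-2x)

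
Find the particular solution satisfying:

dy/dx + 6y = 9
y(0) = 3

General solution: y = 3/2 + Ce^(-6x)
Applying y(0) = 3: C = 3 - 3/2 = 3/2
Particular solution: y = 3/2 + (3/2)e^(-6x)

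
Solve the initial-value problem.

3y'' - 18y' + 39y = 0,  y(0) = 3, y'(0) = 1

General solution: y = e^(3x)(C₁cos(2x) + C₂sin(2x))
Complex roots r = 3 ± 2i
Applying ICs: C₁ = 3, C₂ = -4
Particular solution: y = e^(3x)(3cos(2x) - 4sin(2x))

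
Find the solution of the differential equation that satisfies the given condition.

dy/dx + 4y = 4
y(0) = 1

General solution: y = 1 + Ce^(-4x)
Applying y(0) = 1: C = 1 - 1 = 0
Particular solution: y = 1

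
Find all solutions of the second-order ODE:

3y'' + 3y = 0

Characteristic equation: 3r² + 3 = 0
Divide by 3: r² + 1 = 0
Roots: r = ±i (complex conjugates)
General solution: y = C₁cos(x) + C₂sin(x)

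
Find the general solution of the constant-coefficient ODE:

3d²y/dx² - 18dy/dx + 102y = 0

Characteristic equation: 3r² - 18r + 102 = 0
Divide by 3: r² - 6r + 34 = 0
Roots: r = 3 ± 5i (complex conjugates)
General solution: y = e^(3x)(C₁cos(5x) + C₂sin(5x))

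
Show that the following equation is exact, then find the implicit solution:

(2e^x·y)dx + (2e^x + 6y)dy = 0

Verify exactness: ∂M/∂y = ∂N/∂x ✓
Find F(x,y) such that ∂F/∂x = M, ∂F/∂y = N
Solution: 2e^x·y + 3y² = C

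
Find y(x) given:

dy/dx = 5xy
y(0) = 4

General solution: y = Ce^(5x²/2)
Applying IC y(0) = 4:
Particular solution: y = 4e^(5x²/2)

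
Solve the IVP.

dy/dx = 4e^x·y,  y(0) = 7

General solution: y = Ce^(4e^x)
Applying IC y(0) = 7:
Particular solution: y = 7e^(4(e^x - 1))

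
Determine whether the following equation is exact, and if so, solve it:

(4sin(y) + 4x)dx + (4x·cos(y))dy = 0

Verify exactness: ∂M/∂y = ∂N/∂x ✓
Find F(x,y) such that ∂F/∂x = M, ∂F/∂y = N
Solution: 4x·sin(y) + 2x² = C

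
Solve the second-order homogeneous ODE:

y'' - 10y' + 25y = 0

Characteristic equation: r² - 10r + 25 = 0
Factored: (r - 5)² = 0
Repeated root: r = 5
General solution: y = (C₁ + C₂x)e^(5x)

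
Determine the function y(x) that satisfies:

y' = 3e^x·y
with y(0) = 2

General solution: y = Ce^(3e^x)
Applying IC y(0) = 2:
Particular solution: y = 2e^(3(e^x - 1))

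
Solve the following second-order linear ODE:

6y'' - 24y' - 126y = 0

Characteristic equation: 6r² - 24r - 126 = 0
Divide by 6: r² - 4r - 21 = 0
Roots: r = 7, -3 (distinct real)
General solution: y = C₁e^(7x) + C₂e^(-3x)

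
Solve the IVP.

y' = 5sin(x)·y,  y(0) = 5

General solution: y = Ce^(-5cos(x))
Applying IC y(0) = 5:
Particular solution: y = 5e^(5(1-cos(x)))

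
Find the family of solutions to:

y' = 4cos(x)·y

Separating variables and integrating:
ln|y| = 4sin(x) + C

General solution: y = Ce^(4sin(x))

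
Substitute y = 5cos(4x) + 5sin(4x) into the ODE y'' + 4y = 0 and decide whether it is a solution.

Verification:
y'' = -80cos(4x) - 80sin(4x)
y'' + 4y ≠ 0 (frequency mismatch: got 16 instead of 4)

No, it is not a solution.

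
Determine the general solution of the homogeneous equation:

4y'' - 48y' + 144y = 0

Characteristic equation: 4r² - 48r + 144 = 0
Divide by 4: r² - 12r + 36 = 0
Factored: (r - 6)² = 0
Repeated root: r = 6
General solution: y = (C₁ + C₂x)e^(6x)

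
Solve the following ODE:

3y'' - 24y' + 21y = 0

Characteristic equation: 3r² - 24r + 21 = 0
Divide by 3: r² - 8r + 7 = 0
Roots: r = 1, 7 (distinct real)
General solution: y = C₁e^x + C₂e^(7x)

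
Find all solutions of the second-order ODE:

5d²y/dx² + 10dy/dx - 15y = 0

Characteristic equation: 5r² + 10r - 15 = 0
Divide by 5: r² + 2r - 3 = 0
Roots: r = 1, -3 (distinct real)
General solution: y = C₁e^x + C₂e^(-3x)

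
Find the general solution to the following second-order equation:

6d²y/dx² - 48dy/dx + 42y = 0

Characteristic equation: 6r² - 48r + 42 = 0
Divide by 6: r² - 8r + 7 = 0
Roots: r = 1, 7 (distinct real)
General solution: y = C₁e^x + C₂e^(7x)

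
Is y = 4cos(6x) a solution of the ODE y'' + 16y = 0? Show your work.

Verification:
y'' = -144cos(6x)
y'' + 16y ≠ 0 (frequency mismatch: got 36 instead of 16)

No, it is not a solution.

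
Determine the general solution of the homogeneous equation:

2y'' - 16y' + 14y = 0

Characteristic equation: 2r² - 16r + 14 = 0
Divide by 2: r² - 8r + 7 = 0
Roots: r = 7, 1 (distinct real)
General solution: y = C₁e^(7x) + C₂e^x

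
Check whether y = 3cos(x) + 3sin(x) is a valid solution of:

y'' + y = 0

Verification:
y'' = -3cos(x) - 3sin(x)
y'' + y = 0 ✓

Yes, it is a solution.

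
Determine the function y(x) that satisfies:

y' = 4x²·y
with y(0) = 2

General solution: y = Ce^(4x³/3)
Applying IC y(0) = 2:
Particular solution: y = 2e^(4x³/3)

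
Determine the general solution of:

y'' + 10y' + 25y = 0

Characteristic equation: r² + 10r + 25 = 0
Factored: (r + 5)² = 0
Repeated root: r = -5
General solution: y = (C₁ + C₂x)e^(-5x)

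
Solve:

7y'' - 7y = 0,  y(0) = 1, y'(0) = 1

General solution: y = C₁e^x + C₂e^(-x)
Applying ICs: C₁ = 1, C₂ = 0
Particular solution: y = e^x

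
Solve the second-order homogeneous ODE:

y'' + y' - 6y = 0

Characteristic equation: r² + r - 6 = 0
Roots: r = 2, -3 (distinct real)
General solution: y = C₁e^(2x) + C₂e^(-3x)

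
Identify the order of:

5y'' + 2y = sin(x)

The order is 2 (highest derivative is of order 2).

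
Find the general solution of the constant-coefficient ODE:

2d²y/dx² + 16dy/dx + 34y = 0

Characteristic equation: 2r² + 16r + 34 = 0
Divide by 2: r² + 8r + 17 = 0
Roots: r = -4 ± i (complex conjugates)
General solution: y = e^(-4x)(C₁cos(x) + C₂sin(x))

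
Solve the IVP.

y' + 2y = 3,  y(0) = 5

General solution: y = 3/2 + Ce^(-2x)
Applying y(0) = 5: C = 5 - 3/2 = 7/2
Particular solution: y = 3/2 + (7/2)e^(-2x)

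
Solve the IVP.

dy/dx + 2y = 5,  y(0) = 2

General solution: y = 5/2 + Ce^(-2x)
Applying y(0) = 2: C = 2 - 5/2 = -1/2
Particular solution: y = 5/2 - (1/2)e^(-2x)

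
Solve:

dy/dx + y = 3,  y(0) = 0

General solution: y = 3 + Ce^(-x)
Applying y(0) = 0: C = 0 - 3 = -3
Particular solution: y = 3 - 3e^(-x)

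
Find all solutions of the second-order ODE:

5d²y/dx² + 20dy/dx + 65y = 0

Characteristic equation: 5r² + 20r + 65 = 0
Divide by 5: r² + 4r + 13 = 0
Roots: r = -2 ± 3i (complex conjugates)
General solution: y = e^(-2x)(C₁cos(3x) + C₂sin(3x))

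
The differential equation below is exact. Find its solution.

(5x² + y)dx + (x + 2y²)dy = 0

Verify exactness: ∂M/∂y = ∂N/∂x ✓
Find F(x,y) such that ∂F/∂x = M, ∂F/∂y = N
Solution: 5x³/3 + xy + 2y³/3 = C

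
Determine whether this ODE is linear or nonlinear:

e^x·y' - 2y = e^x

Linear (y and its derivatives appear to the first power only, no products of y terms)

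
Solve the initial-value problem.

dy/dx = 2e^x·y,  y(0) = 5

General solution: y = Ce^(2e^x)
Applying IC y(0) = 5:
Particular solution: y = 5e^(2(e^x - 1))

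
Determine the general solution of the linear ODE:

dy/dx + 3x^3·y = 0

Using integrating factor method:

General solution: y = Ce^(-3x^4/4)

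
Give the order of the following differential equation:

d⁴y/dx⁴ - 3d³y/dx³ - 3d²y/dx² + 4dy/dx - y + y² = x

The order is 4 (highest derivative is of order 4).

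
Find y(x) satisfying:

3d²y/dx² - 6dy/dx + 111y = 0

Characteristic equation: 3r² - 6r + 111 = 0
Divide by 3: r² - 2r + 37 = 0
Roots: r = 1 ± 6i (complex conjugates)
General solution: y = e^x(C₁cos(6x) + C₂sin(6x))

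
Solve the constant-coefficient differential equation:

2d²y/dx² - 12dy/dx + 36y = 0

Characteristic equation: 2r² - 12r + 36 = 0
Divide by 2: r² - 6r + 18 = 0
Roots: r = 3 ± 3i (complex conjugates)
General solution: y = e^(3x)(C₁cos(3x) + C₂sin(3x))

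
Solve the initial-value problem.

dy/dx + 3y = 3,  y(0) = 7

General solution: y = 1 + Ce^(-3x)
Applying y(0) = 7: C = 7 - 1 = 6
Particular solution: y = 1 + 6e^(-3x)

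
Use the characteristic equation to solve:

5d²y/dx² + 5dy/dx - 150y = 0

Characteristic equation: 5r² + 5r - 150 = 0
Divide by 5: r² + r - 30 = 0
Roots: r = 5, -6 (distinct real)
General solution: y = C₁e^(5x) + C₂e^(-6x)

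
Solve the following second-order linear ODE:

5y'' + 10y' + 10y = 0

Characteristic equation: 5r² + 10r + 10 = 0
Divide by 5: r² + 2r + 2 = 0
Roots: r = -1 ± i (complex conjugates)
General solution: y = e^(-x)(C₁cos(x) + C₂sin(x))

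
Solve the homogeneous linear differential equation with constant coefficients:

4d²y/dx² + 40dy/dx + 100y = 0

Characteristic equation: 4r² + 40r + 100 = 0
Divide by 4: r² + 10r + 25 = 0
Factored: (r + 5)² = 0
Repeated root: r = -5
General solution: y = (C₁ + C₂x)e^(-5x)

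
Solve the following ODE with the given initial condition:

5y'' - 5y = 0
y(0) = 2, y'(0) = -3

General solution: y = C₁e^x + C₂e^(-x)
Applying ICs: C₁ = -1/2, C₂ = 5/2
Particular solution: y = -(1/2)e^x + (5/2)e^(-x)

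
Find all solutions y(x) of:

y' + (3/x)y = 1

Using integrating factor method:

General solution: y = (1/4)x + Cx^(-3)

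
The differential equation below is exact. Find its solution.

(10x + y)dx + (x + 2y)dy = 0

Verify exactness: ∂M/∂y = ∂N/∂x ✓
Find F(x,y) such that ∂F/∂x = M, ∂F/∂y = N
Solution: 5x² + xy + y² = C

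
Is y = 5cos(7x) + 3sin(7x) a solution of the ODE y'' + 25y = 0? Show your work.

Verification:
y'' = -245cos(7x) - 147sin(7x)
y'' + 25y ≠ 0 (frequency mismatch: got 49 instead of 25)

No, it is not a solution.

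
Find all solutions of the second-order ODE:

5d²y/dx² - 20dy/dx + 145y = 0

Characteristic equation: 5r² - 20r + 145 = 0
Divide by 5: r² - 4r + 29 = 0
Roots: r = 2 ± 5i (complex conjugates)
General solution: y = e^(2x)(C₁cos(5x) + C₂sin(5x))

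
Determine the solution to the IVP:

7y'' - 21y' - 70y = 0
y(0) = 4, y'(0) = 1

General solution: y = C₁e^(5x) + C₂e^(-2x)
Applying ICs: C₁ = 9/7, C₂ = 19/7
Particular solution: y = (9/7)e^(5x) + (19/7)e^(-2x)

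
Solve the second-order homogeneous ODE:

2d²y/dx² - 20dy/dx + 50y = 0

Characteristic equation: 2r² - 20r + 50 = 0
Divide by 2: r² - 10r + 25 = 0
Factored: (r - 5)² = 0
Repeated root: r = 5
General solution: y = (C₁ + C₂x)e^(5x)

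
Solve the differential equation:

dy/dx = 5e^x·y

Separating variables and integrating:
ln|y| = 5e^x + C

General solution: y = Ce^(5e^x)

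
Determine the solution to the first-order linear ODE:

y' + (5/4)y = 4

Using integrating factor method:

General solution: y = 16/5 + Ce^(-5x/4)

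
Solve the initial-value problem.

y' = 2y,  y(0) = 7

General solution: y = Ce^(2x)
Applying IC y(0) = 7:
Particular solution: y = 7e^(2x)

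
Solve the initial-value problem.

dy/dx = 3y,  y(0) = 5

General solution: y = Ce^(3x)
Applying IC y(0) = 5:
Particular solution: y = 5e^(3x)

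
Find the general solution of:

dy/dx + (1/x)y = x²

Using integrating factor method:

General solution: y = (1/4)x^3 + C/x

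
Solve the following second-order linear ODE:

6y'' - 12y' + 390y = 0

Characteristic equation: 6r² - 12r + 390 = 0
Divide by 6: r² - 2r + 65 = 0
Roots: r = 1 ± 8i (complex conjugates)
General solution: y = e^x(C₁cos(8x) + C₂sin(8x))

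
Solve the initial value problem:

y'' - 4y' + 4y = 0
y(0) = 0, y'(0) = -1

General solution: y = (C₁ + C₂x)e^(2x)
Repeated root r = 2
Applying ICs: C₁ = 0, C₂ = -1
Particular solution: y = -xe^(2x)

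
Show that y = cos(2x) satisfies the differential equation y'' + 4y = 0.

Verification:
y'' = -4cos(2x)
y'' + 4y = 0 ✓

Yes, it is a solution.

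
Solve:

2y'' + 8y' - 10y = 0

Characteristic equation: 2r² + 8r - 10 = 0
Divide by 2: r² + 4r - 5 = 0
Roots: r = 1, -5 (distinct real)
General solution: y = C₁e^x + C₂e^(-5x)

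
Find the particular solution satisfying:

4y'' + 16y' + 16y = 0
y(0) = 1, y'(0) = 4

General solution: y = (C₁ + C₂x)e^(-2x)
Repeated root r = -2
Applying ICs: C₁ = 1, C₂ = 6
Particular solution: y = (1 + 6x)e^(-2x)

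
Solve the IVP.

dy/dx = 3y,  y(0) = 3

General solution: y = Ce^(3x)
Applying IC y(0) = 3:
Particular solution: y = 3e^(3x)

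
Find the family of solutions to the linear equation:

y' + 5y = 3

Using integrating factor method:

General solution: y = 3/5 + Ce^(-5x)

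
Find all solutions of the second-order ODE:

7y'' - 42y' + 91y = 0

Characteristic equation: 7r² - 42r + 91 = 0
Divide by 7: r² - 6r + 13 = 0
Roots: r = 3 ± 2i (complex conjugates)
General solution: y = e^(3x)(C₁cos(2x) + C₂sin(2x))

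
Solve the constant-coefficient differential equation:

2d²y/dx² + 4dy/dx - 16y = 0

Characteristic equation: 2r² + 4r - 16 = 0
Divide by 2: r² + 2r - 8 = 0
Roots: r = 2, -4 (distinct real)
General solution: y = C₁e^(2x) + C₂e^(-4x)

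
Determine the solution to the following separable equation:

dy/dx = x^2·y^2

Separating variables and integrating:
-1/y = x^3/3 + C

General solution: y^-1 = (-1/3)x^3 + C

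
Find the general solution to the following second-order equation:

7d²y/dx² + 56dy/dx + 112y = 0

Characteristic equation: 7r² + 56r + 112 = 0
Divide by 7: r² + 8r + 16 = 0
Factored: (r + 4)² = 0
Repeated root: r = -4
General solution: y = (C₁ + C₂x)e^(-4x)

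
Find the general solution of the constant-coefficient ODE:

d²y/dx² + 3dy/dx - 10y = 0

Characteristic equation: r² + 3r - 10 = 0
Roots: r = 2, -5 (distinct real)
General solution: y = C₁e^(2x) + C₂e^(-5x)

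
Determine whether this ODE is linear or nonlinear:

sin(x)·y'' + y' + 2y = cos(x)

Linear (y and its derivatives appear to the first power only, no products of y terms)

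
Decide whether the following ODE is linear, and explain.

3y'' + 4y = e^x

Linear (y and its derivatives appear to the first power only, no products of y terms)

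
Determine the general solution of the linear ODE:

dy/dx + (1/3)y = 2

Using integrating factor method:

General solution: y = 6 + Ce^(-x/3)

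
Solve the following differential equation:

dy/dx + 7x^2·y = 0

Using integrating factor method:

General solution: y = Ce^(-7x^3/3)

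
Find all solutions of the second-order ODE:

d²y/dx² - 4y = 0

Characteristic equation: r² - 4 = 0
Roots: r = 2, -2 (distinct real)
General solution: y = C₁e^(2x) + C₂e^(-2x)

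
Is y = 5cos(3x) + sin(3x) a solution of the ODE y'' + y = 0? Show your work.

Verification:
y'' = -45cos(3x) - 9sin(3x)
y'' + y ≠ 0 (frequency mismatch: got 9 instead of 1)

No, it is not a solution.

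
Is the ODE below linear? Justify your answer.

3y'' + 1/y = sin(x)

No. Nonlinear (1/y term)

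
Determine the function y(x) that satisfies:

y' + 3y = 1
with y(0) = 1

General solution: y = 1/3 + Ce^(-3x)
Applying y(0) = 1: C = 1 - 1/3 = 2/3
Particular solution: y = 1/3 + (2/3)e^(-3x)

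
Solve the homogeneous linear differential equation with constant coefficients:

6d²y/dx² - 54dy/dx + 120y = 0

Characteristic equation: 6r² - 54r + 120 = 0
Divide by 6: r² - 9r + 20 = 0
Roots: r = 4, 5 (distinct real)
General solution: y = C₁e^(4x) + C₂e^(5x)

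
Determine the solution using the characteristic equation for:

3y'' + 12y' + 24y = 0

Characteristic equation: 3r² + 12r + 24 = 0
Divide by 3: r² + 4r + 8 = 0
Roots: r = -2 ± 2i (complex conjugates)
General solution: y = e^(-2x)(C₁cos(2x) + C₂sin(2x))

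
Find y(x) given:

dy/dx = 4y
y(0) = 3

General solution: y = Ce^(4x)
Applying IC y(0) = 3:
Particular solution: y = 3e^(4x)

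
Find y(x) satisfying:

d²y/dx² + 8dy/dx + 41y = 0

Characteristic equation: r² + 8r + 41 = 0
Roots: r = -4 ± 5i (complex conjugates)
General solution: y = e^(-4x)(C₁cos(5x) + C₂sin(5x))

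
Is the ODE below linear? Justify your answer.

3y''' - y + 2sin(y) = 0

No. Nonlinear (sin(y) is nonlinear in y)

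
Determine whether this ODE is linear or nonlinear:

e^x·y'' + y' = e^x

Linear (y and its derivatives appear to the first power only, no products of y terms)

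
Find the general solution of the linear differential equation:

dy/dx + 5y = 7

Using integrating factor method:

General solution: y = 7/5 + Ce^(-5x)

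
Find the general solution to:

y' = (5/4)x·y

Separating variables and integrating:
ln|y| = 5x^2/8 + C

General solution: y = Ce^(5x^2/8)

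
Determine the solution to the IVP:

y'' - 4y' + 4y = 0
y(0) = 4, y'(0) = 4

General solution: y = (C₁ + C₂x)e^(2x)
Repeated root r = 2
Applying ICs: C₁ = 4, C₂ = -4
Particular solution: y = (4 - 4x)e^(2x)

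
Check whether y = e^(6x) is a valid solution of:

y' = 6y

Verification:
y = e^(6x)
y' = 6e^(6x)
6y = 6e^(6x)
y' = 6y ✓

Yes, it is a solution.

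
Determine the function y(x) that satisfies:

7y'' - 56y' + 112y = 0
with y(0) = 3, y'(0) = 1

General solution: y = (C₁ + C₂x)e^(4x)
Repeated root r = 4
Applying ICs: C₁ = 3, C₂ = -11
Particular solution: y = (3 - 11x)e^(4x)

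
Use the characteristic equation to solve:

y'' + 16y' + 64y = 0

Characteristic equation: r² + 16r + 64 = 0
Factored: (r + 8)² = 0
Repeated root: r = -8
General solution: y = (C₁ + C₂x)e^(-8x)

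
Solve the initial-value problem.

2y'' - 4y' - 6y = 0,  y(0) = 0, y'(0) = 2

General solution: y = C₁e^(3x) + C₂e^(-x)
Applying ICs: C₁ = 1/2, C₂ = -1/2
Particular solution: y = (1/2)e^(3x) - (1/2)e^(-x)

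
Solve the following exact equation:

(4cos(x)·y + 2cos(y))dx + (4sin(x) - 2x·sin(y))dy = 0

Verify exactness: ∂M/∂y = ∂N/∂x ✓
Find F(x,y) such that ∂F/∂x = M, ∂F/∂y = N
Solution: 4sin(x)·y + 2x·cos(y) = C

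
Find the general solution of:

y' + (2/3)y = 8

Using integrating factor method:

General solution: y = 12 + Ce^(-2x/3)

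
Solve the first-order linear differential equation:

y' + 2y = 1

Using integrating factor method:

General solution: y = 1/2 + Ce^(-2x)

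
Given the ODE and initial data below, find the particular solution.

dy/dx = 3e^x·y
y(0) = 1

General solution: y = Ce^(3e^x)
Applying IC y(0) = 1:
Particular solution: y = e^(3(e^x - 1))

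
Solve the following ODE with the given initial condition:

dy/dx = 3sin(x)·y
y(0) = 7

General solution: y = Ce^(-3cos(x))
Applying IC y(0) = 7:
Particular solution: y = 7e^(3(1-cos(x)))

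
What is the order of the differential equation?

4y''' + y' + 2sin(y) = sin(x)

The order is 3 (highest derivative is of order 3).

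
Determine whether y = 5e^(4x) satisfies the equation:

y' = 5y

Verification:
y = 5e^(4x)
y' = 20e^(4x)
But 5y = 25e^(4x)
y' ≠ 5y — the derivative does not match

No, it is not a solution.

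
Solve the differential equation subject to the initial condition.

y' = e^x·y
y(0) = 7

General solution: y = Ce^(e^x)
Applying IC y(0) = 7:
Particular solution: y = 7e^(e^x - 1)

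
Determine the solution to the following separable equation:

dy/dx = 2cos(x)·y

Separating variables and integrating:
ln|y| = 2sin(x) + C

General solution: y = Ce^(2sin(x))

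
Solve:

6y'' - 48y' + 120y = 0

Characteristic equation: 6r² - 48r + 120 = 0
Divide by 6: r² - 8r + 20 = 0
Roots: r = 4 ± 2i (complex conjugates)
General solution: y = e^(4x)(C₁cos(2x) + C₂sin(2x))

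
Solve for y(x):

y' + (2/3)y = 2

Using integrating factor method:

General solution: y = 3 + Ce^(-2x/3)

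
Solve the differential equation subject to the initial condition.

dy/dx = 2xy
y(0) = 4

General solution: y = Ce^(x²)
Applying IC y(0) = 4:
Particular solution: y = 4e^(x²)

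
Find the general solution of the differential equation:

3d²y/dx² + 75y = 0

Characteristic equation: 3r² + 75 = 0
Divide by 3: r² + 25 = 0
Roots: r = ±5i (complex conjugates)
General solution: y = C₁cos(5x) + C₂sin(5x)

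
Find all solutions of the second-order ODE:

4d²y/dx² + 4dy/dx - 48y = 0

Characteristic equation: 4r² + 4r - 48 = 0
Divide by 4: r² + r - 12 = 0
Roots: r = 3, -4 (distinct real)
General solution: y = C₁e^(3x) + C₂e^(-4x)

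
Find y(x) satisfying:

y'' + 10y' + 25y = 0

Characteristic equation: r² + 10r + 25 = 0
Factored: (r + 5)² = 0
Repeated root: r = -5
General solution: y = (C₁ + C₂x)e^(-5x)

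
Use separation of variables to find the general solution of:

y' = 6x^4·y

Separating variables and integrating:
ln|y| = 6x^5/5 + C

General solution: y = Ce^(6x^5/5)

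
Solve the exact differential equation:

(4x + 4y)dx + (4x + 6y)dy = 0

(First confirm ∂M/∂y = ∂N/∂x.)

Verify exactness: ∂M/∂y = ∂N/∂x ✓
Find F(x,y) such that ∂F/∂x = M, ∂F/∂y = N
Solution: 2x² + 4xy + 3y² = C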